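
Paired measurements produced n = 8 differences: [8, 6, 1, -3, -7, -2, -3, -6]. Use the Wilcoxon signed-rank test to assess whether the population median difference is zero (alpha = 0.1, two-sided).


Step 1: Drop any zero differences (none here) and take |d_i|.
|d| = [8, 6, 1, 3, 7, 2, 3, 6]
Step 2: Midrank |d_i| (ties get averaged ranks).
ranks: |8|->8, |6|->5.5, |1|->1, |3|->3.5, |7|->7, |2|->2, |3|->3.5, |6|->5.5
Step 3: Attach original signs; sum ranks with positive sign and with negative sign.
W+ = 8 + 5.5 + 1 = 14.5
W- = 3.5 + 7 + 2 + 3.5 + 5.5 = 21.5
(Check: W+ + W- = 36 should equal n(n+1)/2 = 36.)
Step 4: Test statistic W = min(W+, W-) = 14.5.
Step 5: Ties in |d|, so use the tie-corrected normal approximation.
        E[W] = n(n+1)/4 = 8*9/4 = 18.
        Tie groups: |d|=3 (t=2), |d|=6 (t=2); sum(t^3 - t) = 12.
        Var[W] = n(n+1)(2n+1)/24 - sum(t^3-t)/48 = 1224/24 - 12/48 = 50.75.
        z = (W - E[W]) / sqrt(Var[W]) = (14.5 - 18) / 7.1239 = -0.4913.
        Two-sided p = 2*Phi(z) = 0.623212.
Step 6: alpha = 0.1. fail to reject H0.

W+ = 14.5, W- = 21.5, W = min = 14.5, p = 0.623212, fail to reject H0.


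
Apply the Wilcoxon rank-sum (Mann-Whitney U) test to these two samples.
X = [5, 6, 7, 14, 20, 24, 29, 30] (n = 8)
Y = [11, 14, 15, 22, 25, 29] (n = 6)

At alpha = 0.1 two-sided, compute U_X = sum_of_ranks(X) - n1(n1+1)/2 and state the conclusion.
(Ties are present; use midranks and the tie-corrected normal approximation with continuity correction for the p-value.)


Step 1: Combine and sort all 14 observations; assign midranks.
sorted (value, group): (5,X), (6,X), (7,X), (11,Y), (14,X), (14,Y), (15,Y), (20,X), (22,Y), (24,X), (25,Y), (29,X), (29,Y), (30,X)
ranks: 5->1, 6->2, 7->3, 11->4, 14->5.5, 14->5.5, 15->7, 20->8, 22->9, 24->10, 25->11, 29->12.5, 29->12.5, 30->14
Step 2: Rank sum for X: R1 = 1 + 2 + 3 + 5.5 + 8 + 10 + 12.5 + 14 = 56.
Step 3: U_X = R1 - n1(n1+1)/2 = 56 - 8*9/2 = 56 - 36 = 20.
       U_Y = n1*n2 - U_X = 48 - 20 = 28.
Step 4: Ties are present, so use the tie-corrected normal approximation (with continuity correction) for the p-value.
Step 5: p-value = 0.650661; compare to alpha = 0.1. fail to reject H0.

U_X = 20, p = 0.650661, fail to reject H0 at alpha = 0.1.


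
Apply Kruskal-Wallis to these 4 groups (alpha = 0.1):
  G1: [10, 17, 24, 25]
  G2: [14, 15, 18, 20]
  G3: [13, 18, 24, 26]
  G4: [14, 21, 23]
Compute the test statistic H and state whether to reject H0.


Step 1: Combine all N = 15 observations and assign midranks.
sorted (value, group, rank): (10,G1,1), (13,G3,2), (14,G2,3.5), (14,G4,3.5), (15,G2,5), (17,G1,6), (18,G2,7.5), (18,G3,7.5), (20,G2,9), (21,G4,10), (23,G4,11), (24,G1,12.5), (24,G3,12.5), (25,G1,14), (26,G3,15)
Step 2: Sum ranks within each group.
R_1 = 33.5 (n_1 = 4)
R_2 = 25 (n_2 = 4)
R_3 = 37 (n_3 = 4)
R_4 = 24.5 (n_4 = 3)
Step 3: H = 12/(N(N+1)) * sum(R_i^2/n_i) - 3(N+1)
     = 12/(15*16) * (33.5^2/4 + 25^2/4 + 37^2/4 + 24.5^2/3) - 3*16
     = 0.050000 * 979.146 - 48
     = 0.957292.
Step 4: Ties present; correction factor C = 1 - 18/(15^3 - 15) = 0.994643. Corrected H = 0.957292 / 0.994643 = 0.962448.
Step 5: Under H0, H ~ chi^2(3); p-value = 0.810337.
Step 6: alpha = 0.1. fail to reject H0.

H = 0.9624, df = 3, p = 0.810337, fail to reject H0.


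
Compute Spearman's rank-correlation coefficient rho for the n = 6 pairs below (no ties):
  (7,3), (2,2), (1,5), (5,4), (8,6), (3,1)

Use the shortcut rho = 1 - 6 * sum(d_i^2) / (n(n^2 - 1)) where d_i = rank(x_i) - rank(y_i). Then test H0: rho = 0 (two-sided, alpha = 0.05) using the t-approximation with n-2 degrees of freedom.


Step 1: Rank x and y separately (midranks; no ties here).
rank(x): 7->5, 2->2, 1->1, 5->4, 8->6, 3->3
rank(y): 3->3, 2->2, 5->5, 4->4, 6->6, 1->1
Step 2: d_i = R_x(i) - R_y(i); compute d_i^2.
  (5-3)^2=4, (2-2)^2=0, (1-5)^2=16, (4-4)^2=0, (6-6)^2=0, (3-1)^2=4
sum(d^2) = 24.
Step 3: rho = 1 - 6*24 / (6*(6^2 - 1)) = 1 - 144/210 = 0.314286.
Step 4: Under H0, t = rho * sqrt((n-2)/(1-rho^2)) = 0.6621 ~ t(4).
Step 5: Two-sided p-value from the t-distribution with 4 df = 0.544093.
Step 6: alpha = 0.05. fail to reject H0.

rho = 0.3143, p = 0.544093, fail to reject H0 at alpha = 0.05.


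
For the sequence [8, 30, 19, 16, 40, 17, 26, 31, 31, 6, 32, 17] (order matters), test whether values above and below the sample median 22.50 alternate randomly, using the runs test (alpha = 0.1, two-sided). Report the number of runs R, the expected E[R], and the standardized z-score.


Step 1: Compute median = 22.50; label A = above, B = below.
Labels in order: BABBABAAABAB  (n_A = 6, n_B = 6)
Step 2: Count runs R = 9.
Step 3: Under H0 (random ordering), E[R] = 2*n_A*n_B/(n_A+n_B) + 1 = 2*6*6/12 + 1 = 7.0000.
        Var[R] = 2*n_A*n_B*(2*n_A*n_B - n_A - n_B) / ((n_A+n_B)^2 * (n_A+n_B-1)) = 4320/1584 = 2.7273.
        SD[R] = 1.6514.
Step 4: Continuity-corrected z = (R - 0.5 - E[R]) / SD[R] = (9 - 0.5 - 7.0000) / 1.6514 = 0.9083.
Step 5: Two-sided p-value via normal approximation = 2*(1 - Phi(|z|)) = 0.363722.
Step 6: alpha = 0.1. fail to reject H0.

R = 9, z = 0.9083, p = 0.363722, fail to reject H0.


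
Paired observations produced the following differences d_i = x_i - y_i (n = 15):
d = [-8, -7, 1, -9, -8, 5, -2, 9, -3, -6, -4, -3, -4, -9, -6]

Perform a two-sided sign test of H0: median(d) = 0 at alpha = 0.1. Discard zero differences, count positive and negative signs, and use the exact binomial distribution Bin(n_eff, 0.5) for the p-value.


Step 1: Discard zero differences. Original n = 15; n_eff = number of nonzero differences = 15.
Nonzero differences (with sign): -8, -7, +1, -9, -8, +5, -2, +9, -3, -6, -4, -3, -4, -9, -6
Step 2: Count signs: positive = 3, negative = 12.
Step 3: Under H0: P(positive) = 0.5, so the number of positives S ~ Bin(15, 0.5).
Step 4: Two-sided exact p-value = sum of Bin(15,0.5) probabilities at or below the observed probability = 0.035156.
Step 5: alpha = 0.1. reject H0.

n_eff = 15, pos = 3, neg = 12, p = 0.035156, reject H0.


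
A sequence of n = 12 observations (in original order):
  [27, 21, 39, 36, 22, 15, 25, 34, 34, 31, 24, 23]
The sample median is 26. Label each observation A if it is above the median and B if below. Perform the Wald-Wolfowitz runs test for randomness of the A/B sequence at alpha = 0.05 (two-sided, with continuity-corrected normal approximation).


Step 1: Compute median = 26; label A = above, B = below.
Labels in order: ABAABBBAAABB  (n_A = 6, n_B = 6)
Step 2: Count runs R = 6.
Step 3: Under H0 (random ordering), E[R] = 2*n_A*n_B/(n_A+n_B) + 1 = 2*6*6/12 + 1 = 7.0000.
        Var[R] = 2*n_A*n_B*(2*n_A*n_B - n_A - n_B) / ((n_A+n_B)^2 * (n_A+n_B-1)) = 4320/1584 = 2.7273.
        SD[R] = 1.6514.
Step 4: Continuity-corrected z = (R + 0.5 - E[R]) / SD[R] = (6 + 0.5 - 7.0000) / 1.6514 = -0.3028.
Step 5: Two-sided p-value via normal approximation = 2*(1 - Phi(|z|)) = 0.762069.
Step 6: alpha = 0.05. fail to reject H0.

R = 6, z = -0.3028, p = 0.762069, fail to reject H0.


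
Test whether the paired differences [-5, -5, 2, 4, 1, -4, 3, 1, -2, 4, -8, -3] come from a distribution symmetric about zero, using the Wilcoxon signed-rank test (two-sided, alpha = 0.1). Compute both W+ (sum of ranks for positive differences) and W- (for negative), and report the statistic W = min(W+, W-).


Step 1: Drop any zero differences (none here) and take |d_i|.
|d| = [5, 5, 2, 4, 1, 4, 3, 1, 2, 4, 8, 3]
Step 2: Midrank |d_i| (ties get averaged ranks).
ranks: |5|->10.5, |5|->10.5, |2|->3.5, |4|->8, |1|->1.5, |4|->8, |3|->5.5, |1|->1.5, |2|->3.5, |4|->8, |8|->12, |3|->5.5
Step 3: Attach original signs; sum ranks with positive sign and with negative sign.
W+ = 3.5 + 8 + 1.5 + 5.5 + 1.5 + 8 = 28
W- = 10.5 + 10.5 + 8 + 3.5 + 12 + 5.5 = 50
(Check: W+ + W- = 78 should equal n(n+1)/2 = 78.)
Step 4: Test statistic W = min(W+, W-) = 28.
Step 5: Ties in |d|, so use the tie-corrected normal approximation.
        E[W] = n(n+1)/4 = 12*13/4 = 39.
        Tie groups: |d|=1 (t=2), |d|=2 (t=2), |d|=3 (t=2), |d|=4 (t=3), |d|=5 (t=2); sum(t^3 - t) = 48.
        Var[W] = n(n+1)(2n+1)/24 - sum(t^3-t)/48 = 3900/24 - 48/48 = 161.5.
        z = (W - E[W]) / sqrt(Var[W]) = (28 - 39) / 12.7083 = -0.8656.
        Two-sided p = 2*Phi(z) = 0.386721.
Step 6: alpha = 0.1. fail to reject H0.

W+ = 28, W- = 50, W = min = 28, p = 0.386721, fail to reject H0.


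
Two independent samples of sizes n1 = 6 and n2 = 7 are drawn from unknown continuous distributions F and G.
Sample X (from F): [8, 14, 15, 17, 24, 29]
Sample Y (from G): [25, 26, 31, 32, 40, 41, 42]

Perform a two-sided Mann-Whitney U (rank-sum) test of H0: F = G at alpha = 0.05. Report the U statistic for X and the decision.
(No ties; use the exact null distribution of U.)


Step 1: Combine and sort all 13 observations; assign midranks.
sorted (value, group): (8,X), (14,X), (15,X), (17,X), (24,X), (25,Y), (26,Y), (29,X), (31,Y), (32,Y), (40,Y), (41,Y), (42,Y)
ranks: 8->1, 14->2, 15->3, 17->4, 24->5, 25->6, 26->7, 29->8, 31->9, 32->10, 40->11, 41->12, 42->13
Step 2: Rank sum for X: R1 = 1 + 2 + 3 + 4 + 5 + 8 = 23.
Step 3: U_X = R1 - n1(n1+1)/2 = 23 - 6*7/2 = 23 - 21 = 2.
       U_Y = n1*n2 - U_X = 42 - 2 = 40.
Step 4: No ties, so the exact null distribution of U (based on enumerating the C(13,6) = 1716 equally likely rank assignments) gives the two-sided p-value.
Step 5: p-value = 0.004662; compare to alpha = 0.05. reject H0.

U_X = 2, p = 0.004662, reject H0 at alpha = 0.05.


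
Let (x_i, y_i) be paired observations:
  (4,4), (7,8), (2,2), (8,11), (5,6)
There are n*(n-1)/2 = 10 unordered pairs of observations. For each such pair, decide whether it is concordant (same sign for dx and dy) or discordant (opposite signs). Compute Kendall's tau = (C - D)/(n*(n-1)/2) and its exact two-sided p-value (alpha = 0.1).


Step 1: Enumerate the 10 unordered pairs (i,j) with i<j and classify each by sign(x_j-x_i) * sign(y_j-y_i).
  (1,2):dx=+3,dy=+4->C; (1,3):dx=-2,dy=-2->C; (1,4):dx=+4,dy=+7->C; (1,5):dx=+1,dy=+2->C
  (2,3):dx=-5,dy=-6->C; (2,4):dx=+1,dy=+3->C; (2,5):dx=-2,dy=-2->C; (3,4):dx=+6,dy=+9->C
  (3,5):dx=+3,dy=+4->C; (4,5):dx=-3,dy=-5->C
Step 2: C = 10, D = 0, total pairs = 10.
Step 3: tau = (C - D)/(n(n-1)/2) = (10 - 0)/10 = 1.000000.
Step 4: Exact two-sided p-value (enumerate n! = 120 permutations of y under H0): p = 0.016667.
Step 5: alpha = 0.1. reject H0.

tau_b = 1.0000 (C=10, D=0), p = 0.016667, reject H0.


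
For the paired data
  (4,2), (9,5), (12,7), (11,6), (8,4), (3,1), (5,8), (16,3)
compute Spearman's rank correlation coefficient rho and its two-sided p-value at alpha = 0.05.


Step 1: Rank x and y separately (midranks; no ties here).
rank(x): 4->2, 9->5, 12->7, 11->6, 8->4, 3->1, 5->3, 16->8
rank(y): 2->2, 5->5, 7->7, 6->6, 4->4, 1->1, 8->8, 3->3
Step 2: d_i = R_x(i) - R_y(i); compute d_i^2.
  (2-2)^2=0, (5-5)^2=0, (7-7)^2=0, (6-6)^2=0, (4-4)^2=0, (1-1)^2=0, (3-8)^2=25, (8-3)^2=25
sum(d^2) = 50.
Step 3: rho = 1 - 6*50 / (8*(8^2 - 1)) = 1 - 300/504 = 0.404762.
Step 4: Under H0, t = rho * sqrt((n-2)/(1-rho^2)) = 1.0842 ~ t(6).
Step 5: Two-sided p-value from the t-distribution with 6 df = 0.319889.
Step 6: alpha = 0.05. fail to reject H0.

rho = 0.4048, p = 0.319889, fail to reject H0 at alpha = 0.05.


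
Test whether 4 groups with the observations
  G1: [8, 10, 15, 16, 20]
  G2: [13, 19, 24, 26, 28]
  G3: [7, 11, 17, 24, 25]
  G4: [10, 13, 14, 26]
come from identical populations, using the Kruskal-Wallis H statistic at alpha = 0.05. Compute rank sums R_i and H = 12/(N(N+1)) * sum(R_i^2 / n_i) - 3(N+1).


Step 1: Combine all N = 19 observations and assign midranks.
sorted (value, group, rank): (7,G3,1), (8,G1,2), (10,G1,3.5), (10,G4,3.5), (11,G3,5), (13,G2,6.5), (13,G4,6.5), (14,G4,8), (15,G1,9), (16,G1,10), (17,G3,11), (19,G2,12), (20,G1,13), (24,G2,14.5), (24,G3,14.5), (25,G3,16), (26,G2,17.5), (26,G4,17.5), (28,G2,19)
Step 2: Sum ranks within each group.
R_1 = 37.5 (n_1 = 5)
R_2 = 69.5 (n_2 = 5)
R_3 = 47.5 (n_3 = 5)
R_4 = 35.5 (n_4 = 4)
Step 3: H = 12/(N(N+1)) * sum(R_i^2/n_i) - 3(N+1)
     = 12/(19*20) * (37.5^2/5 + 69.5^2/5 + 47.5^2/5 + 35.5^2/4) - 3*20
     = 0.031579 * 2013.61 - 60
     = 3.587763.
Step 4: Ties present; correction factor C = 1 - 24/(19^3 - 19) = 0.996491. Corrected H = 3.587763 / 0.996491 = 3.600396.
Step 5: Under H0, H ~ chi^2(3); p-value = 0.307973.
Step 6: alpha = 0.05. fail to reject H0.

H = 3.6004, df = 3, p = 0.307973, fail to reject H0.


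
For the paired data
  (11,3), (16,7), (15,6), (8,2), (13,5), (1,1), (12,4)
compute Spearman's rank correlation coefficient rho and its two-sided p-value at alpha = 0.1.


Step 1: Rank x and y separately (midranks; no ties here).
rank(x): 11->3, 16->7, 15->6, 8->2, 13->5, 1->1, 12->4
rank(y): 3->3, 7->7, 6->6, 2->2, 5->5, 1->1, 4->4
Step 2: d_i = R_x(i) - R_y(i); compute d_i^2.
  (3-3)^2=0, (7-7)^2=0, (6-6)^2=0, (2-2)^2=0, (5-5)^2=0, (1-1)^2=0, (4-4)^2=0
sum(d^2) = 0.
Step 3: rho = 1 - 6*0 / (7*(7^2 - 1)) = 1 - 0/336 = 1.000000.
Step 5: Two-sided p-value from the t-distribution with 5 df = 0.000000.
Step 6: alpha = 0.1. reject H0.

rho = 1.0000, p = 0.000000, reject H0 at alpha = 0.1.


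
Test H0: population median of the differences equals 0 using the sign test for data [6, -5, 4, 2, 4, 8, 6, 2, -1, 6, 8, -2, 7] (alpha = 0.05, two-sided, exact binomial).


Step 1: Discard zero differences. Original n = 13; n_eff = number of nonzero differences = 13.
Nonzero differences (with sign): +6, -5, +4, +2, +4, +8, +6, +2, -1, +6, +8, -2, +7
Step 2: Count signs: positive = 10, negative = 3.
Step 3: Under H0: P(positive) = 0.5, so the number of positives S ~ Bin(13, 0.5).
Step 4: Two-sided exact p-value = sum of Bin(13,0.5) probabilities at or below the observed probability = 0.092285.
Step 5: alpha = 0.05. fail to reject H0.

n_eff = 13, pos = 10, neg = 3, p = 0.092285, fail to reject H0.


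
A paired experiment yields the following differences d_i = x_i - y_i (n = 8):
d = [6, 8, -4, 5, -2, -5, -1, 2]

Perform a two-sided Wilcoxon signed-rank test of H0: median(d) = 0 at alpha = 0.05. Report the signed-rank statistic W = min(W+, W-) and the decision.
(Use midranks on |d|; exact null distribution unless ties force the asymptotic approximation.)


Step 1: Drop any zero differences (none here) and take |d_i|.
|d| = [6, 8, 4, 5, 2, 5, 1, 2]
Step 2: Midrank |d_i| (ties get averaged ranks).
ranks: |6|->7, |8|->8, |4|->4, |5|->5.5, |2|->2.5, |5|->5.5, |1|->1, |2|->2.5
Step 3: Attach original signs; sum ranks with positive sign and with negative sign.
W+ = 7 + 8 + 5.5 + 2.5 = 23
W- = 4 + 2.5 + 5.5 + 1 = 13
(Check: W+ + W- = 36 should equal n(n+1)/2 = 36.)
Step 4: Test statistic W = min(W+, W-) = 13.
Step 5: Ties in |d|, so use the tie-corrected normal approximation.
        E[W] = n(n+1)/4 = 8*9/4 = 18.
        Tie groups: |d|=2 (t=2), |d|=5 (t=2); sum(t^3 - t) = 12.
        Var[W] = n(n+1)(2n+1)/24 - sum(t^3-t)/48 = 1224/24 - 12/48 = 50.75.
        z = (W - E[W]) / sqrt(Var[W]) = (13 - 18) / 7.1239 = -0.7019.
        Two-sided p = 2*Phi(z) = 0.482765.
Step 6: alpha = 0.05. fail to reject H0.

W+ = 23, W- = 13, W = min = 13, p = 0.482765, fail to reject H0.


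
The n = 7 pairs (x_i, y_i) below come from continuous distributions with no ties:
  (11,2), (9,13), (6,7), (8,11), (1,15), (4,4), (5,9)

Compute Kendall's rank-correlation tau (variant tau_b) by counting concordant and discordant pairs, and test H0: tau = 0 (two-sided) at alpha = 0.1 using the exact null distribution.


Step 1: Enumerate the 21 unordered pairs (i,j) with i<j and classify each by sign(x_j-x_i) * sign(y_j-y_i).
  (1,2):dx=-2,dy=+11->D; (1,3):dx=-5,dy=+5->D; (1,4):dx=-3,dy=+9->D; (1,5):dx=-10,dy=+13->D
  (1,6):dx=-7,dy=+2->D; (1,7):dx=-6,dy=+7->D; (2,3):dx=-3,dy=-6->C; (2,4):dx=-1,dy=-2->C
  (2,5):dx=-8,dy=+2->D; (2,6):dx=-5,dy=-9->C; (2,7):dx=-4,dy=-4->C; (3,4):dx=+2,dy=+4->C
  (3,5):dx=-5,dy=+8->D; (3,6):dx=-2,dy=-3->C; (3,7):dx=-1,dy=+2->D; (4,5):dx=-7,dy=+4->D
  (4,6):dx=-4,dy=-7->C; (4,7):dx=-3,dy=-2->C; (5,6):dx=+3,dy=-11->D; (5,7):dx=+4,dy=-6->D
  (6,7):dx=+1,dy=+5->C
Step 2: C = 9, D = 12, total pairs = 21.
Step 3: tau = (C - D)/(n(n-1)/2) = (9 - 12)/21 = -0.142857.
Step 4: Exact two-sided p-value (enumerate n! = 5040 permutations of y under H0): p = 0.772619.
Step 5: alpha = 0.1. fail to reject H0.

tau_b = -0.1429 (C=9, D=12), p = 0.772619, fail to reject H0.


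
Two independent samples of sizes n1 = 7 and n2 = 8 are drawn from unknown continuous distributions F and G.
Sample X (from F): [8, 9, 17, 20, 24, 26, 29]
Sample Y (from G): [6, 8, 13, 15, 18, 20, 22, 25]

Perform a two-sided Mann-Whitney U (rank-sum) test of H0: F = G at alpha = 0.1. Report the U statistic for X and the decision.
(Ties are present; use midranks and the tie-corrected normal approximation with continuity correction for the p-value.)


Step 1: Combine and sort all 15 observations; assign midranks.
sorted (value, group): (6,Y), (8,X), (8,Y), (9,X), (13,Y), (15,Y), (17,X), (18,Y), (20,X), (20,Y), (22,Y), (24,X), (25,Y), (26,X), (29,X)
ranks: 6->1, 8->2.5, 8->2.5, 9->4, 13->5, 15->6, 17->7, 18->8, 20->9.5, 20->9.5, 22->11, 24->12, 25->13, 26->14, 29->15
Step 2: Rank sum for X: R1 = 2.5 + 4 + 7 + 9.5 + 12 + 14 + 15 = 64.
Step 3: U_X = R1 - n1(n1+1)/2 = 64 - 7*8/2 = 64 - 28 = 36.
       U_Y = n1*n2 - U_X = 56 - 36 = 20.
Step 4: Ties are present, so use the tie-corrected normal approximation (with continuity correction) for the p-value.
Step 5: p-value = 0.384568; compare to alpha = 0.1. fail to reject H0.

U_X = 36, p = 0.384568, fail to reject H0 at alpha = 0.1.


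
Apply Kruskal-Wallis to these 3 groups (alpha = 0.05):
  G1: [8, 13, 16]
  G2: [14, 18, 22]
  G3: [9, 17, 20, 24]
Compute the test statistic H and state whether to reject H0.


Step 1: Combine all N = 10 observations and assign midranks.
sorted (value, group, rank): (8,G1,1), (9,G3,2), (13,G1,3), (14,G2,4), (16,G1,5), (17,G3,6), (18,G2,7), (20,G3,8), (22,G2,9), (24,G3,10)
Step 2: Sum ranks within each group.
R_1 = 9 (n_1 = 3)
R_2 = 20 (n_2 = 3)
R_3 = 26 (n_3 = 4)
Step 3: H = 12/(N(N+1)) * sum(R_i^2/n_i) - 3(N+1)
     = 12/(10*11) * (9^2/3 + 20^2/3 + 26^2/4) - 3*11
     = 0.109091 * 329.333 - 33
     = 2.927273.
Step 4: No ties, so H is used without correction.
Step 5: Under H0, H ~ chi^2(2); p-value = 0.231393.
Step 6: alpha = 0.05. fail to reject H0.

H = 2.9273, df = 2, p = 0.231393, fail to reject H0.


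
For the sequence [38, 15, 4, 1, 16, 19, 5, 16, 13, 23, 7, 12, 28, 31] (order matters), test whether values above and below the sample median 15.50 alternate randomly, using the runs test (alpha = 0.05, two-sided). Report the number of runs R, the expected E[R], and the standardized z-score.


Step 1: Compute median = 15.50; label A = above, B = below.
Labels in order: ABBBAABABABBAA  (n_A = 7, n_B = 7)
Step 2: Count runs R = 9.
Step 3: Under H0 (random ordering), E[R] = 2*n_A*n_B/(n_A+n_B) + 1 = 2*7*7/14 + 1 = 8.0000.
        Var[R] = 2*n_A*n_B*(2*n_A*n_B - n_A - n_B) / ((n_A+n_B)^2 * (n_A+n_B-1)) = 8232/2548 = 3.2308.
        SD[R] = 1.7974.
Step 4: Continuity-corrected z = (R - 0.5 - E[R]) / SD[R] = (9 - 0.5 - 8.0000) / 1.7974 = 0.2782.
Step 5: Two-sided p-value via normal approximation = 2*(1 - Phi(|z|)) = 0.780879.
Step 6: alpha = 0.05. fail to reject H0.

R = 9, z = 0.2782, p = 0.780879, fail to reject H0.


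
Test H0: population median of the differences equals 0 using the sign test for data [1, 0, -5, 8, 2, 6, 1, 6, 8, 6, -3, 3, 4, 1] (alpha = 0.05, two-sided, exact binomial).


Step 1: Discard zero differences. Original n = 14; n_eff = number of nonzero differences = 13.
Nonzero differences (with sign): +1, -5, +8, +2, +6, +1, +6, +8, +6, -3, +3, +4, +1
Step 2: Count signs: positive = 11, negative = 2.
Step 3: Under H0: P(positive) = 0.5, so the number of positives S ~ Bin(13, 0.5).
Step 4: Two-sided exact p-value = sum of Bin(13,0.5) probabilities at or below the observed probability = 0.022461.
Step 5: alpha = 0.05. reject H0.

n_eff = 13, pos = 11, neg = 2, p = 0.022461, reject H0.


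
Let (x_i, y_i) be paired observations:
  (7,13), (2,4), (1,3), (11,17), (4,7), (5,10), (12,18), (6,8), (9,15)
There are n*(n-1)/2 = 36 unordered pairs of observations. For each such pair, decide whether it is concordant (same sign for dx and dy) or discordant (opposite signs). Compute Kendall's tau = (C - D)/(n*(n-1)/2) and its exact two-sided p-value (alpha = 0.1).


Step 1: Enumerate the 36 unordered pairs (i,j) with i<j and classify each by sign(x_j-x_i) * sign(y_j-y_i).
  (1,2):dx=-5,dy=-9->C; (1,3):dx=-6,dy=-10->C; (1,4):dx=+4,dy=+4->C; (1,5):dx=-3,dy=-6->C
  (1,6):dx=-2,dy=-3->C; (1,7):dx=+5,dy=+5->C; (1,8):dx=-1,dy=-5->C; (1,9):dx=+2,dy=+2->C
  (2,3):dx=-1,dy=-1->C; (2,4):dx=+9,dy=+13->C; (2,5):dx=+2,dy=+3->C; (2,6):dx=+3,dy=+6->C
  (2,7):dx=+10,dy=+14->C; (2,8):dx=+4,dy=+4->C; (2,9):dx=+7,dy=+11->C; (3,4):dx=+10,dy=+14->C
  (3,5):dx=+3,dy=+4->C; (3,6):dx=+4,dy=+7->C; (3,7):dx=+11,dy=+15->C; (3,8):dx=+5,dy=+5->C
  (3,9):dx=+8,dy=+12->C; (4,5):dx=-7,dy=-10->C; (4,6):dx=-6,dy=-7->C; (4,7):dx=+1,dy=+1->C
  (4,8):dx=-5,dy=-9->C; (4,9):dx=-2,dy=-2->C; (5,6):dx=+1,dy=+3->C; (5,7):dx=+8,dy=+11->C
  (5,8):dx=+2,dy=+1->C; (5,9):dx=+5,dy=+8->C; (6,7):dx=+7,dy=+8->C; (6,8):dx=+1,dy=-2->D
  (6,9):dx=+4,dy=+5->C; (7,8):dx=-6,dy=-10->C; (7,9):dx=-3,dy=-3->C; (8,9):dx=+3,dy=+7->C
Step 2: C = 35, D = 1, total pairs = 36.
Step 3: tau = (C - D)/(n(n-1)/2) = (35 - 1)/36 = 0.944444.
Step 4: Exact two-sided p-value (enumerate n! = 362880 permutations of y under H0): p = 0.000050.
Step 5: alpha = 0.1. reject H0.

tau_b = 0.9444 (C=35, D=1), p = 0.000050, reject H0.


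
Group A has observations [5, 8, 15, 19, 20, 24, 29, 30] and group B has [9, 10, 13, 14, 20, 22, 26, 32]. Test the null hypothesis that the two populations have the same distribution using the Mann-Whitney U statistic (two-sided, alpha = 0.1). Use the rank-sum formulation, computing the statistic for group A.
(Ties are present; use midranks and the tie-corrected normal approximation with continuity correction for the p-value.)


Step 1: Combine and sort all 16 observations; assign midranks.
sorted (value, group): (5,X), (8,X), (9,Y), (10,Y), (13,Y), (14,Y), (15,X), (19,X), (20,X), (20,Y), (22,Y), (24,X), (26,Y), (29,X), (30,X), (32,Y)
ranks: 5->1, 8->2, 9->3, 10->4, 13->5, 14->6, 15->7, 19->8, 20->9.5, 20->9.5, 22->11, 24->12, 26->13, 29->14, 30->15, 32->16
Step 2: Rank sum for X: R1 = 1 + 2 + 7 + 8 + 9.5 + 12 + 14 + 15 = 68.5.
Step 3: U_X = R1 - n1(n1+1)/2 = 68.5 - 8*9/2 = 68.5 - 36 = 32.5.
       U_Y = n1*n2 - U_X = 64 - 32.5 = 31.5.
Step 4: Ties are present, so use the tie-corrected normal approximation (with continuity correction) for the p-value.
Step 5: p-value = 1.000000; compare to alpha = 0.1. fail to reject H0.

U_X = 32.5, p = 1.000000, fail to reject H0 at alpha = 0.1.


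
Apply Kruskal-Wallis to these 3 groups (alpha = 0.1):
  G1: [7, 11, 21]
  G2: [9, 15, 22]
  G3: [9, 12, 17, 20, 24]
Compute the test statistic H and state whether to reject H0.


Step 1: Combine all N = 11 observations and assign midranks.
sorted (value, group, rank): (7,G1,1), (9,G2,2.5), (9,G3,2.5), (11,G1,4), (12,G3,5), (15,G2,6), (17,G3,7), (20,G3,8), (21,G1,9), (22,G2,10), (24,G3,11)
Step 2: Sum ranks within each group.
R_1 = 14 (n_1 = 3)
R_2 = 18.5 (n_2 = 3)
R_3 = 33.5 (n_3 = 5)
Step 3: H = 12/(N(N+1)) * sum(R_i^2/n_i) - 3(N+1)
     = 12/(11*12) * (14^2/3 + 18.5^2/3 + 33.5^2/5) - 3*12
     = 0.090909 * 403.867 - 36
     = 0.715152.
Step 4: Ties present; correction factor C = 1 - 6/(11^3 - 11) = 0.995455. Corrected H = 0.715152 / 0.995455 = 0.718417.
Step 5: Under H0, H ~ chi^2(2); p-value = 0.698229.
Step 6: alpha = 0.1. fail to reject H0.

H = 0.7184, df = 2, p = 0.698229, fail to reject H0.


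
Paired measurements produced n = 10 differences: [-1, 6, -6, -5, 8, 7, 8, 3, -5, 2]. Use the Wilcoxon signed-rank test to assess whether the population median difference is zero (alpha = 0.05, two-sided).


Step 1: Drop any zero differences (none here) and take |d_i|.
|d| = [1, 6, 6, 5, 8, 7, 8, 3, 5, 2]
Step 2: Midrank |d_i| (ties get averaged ranks).
ranks: |1|->1, |6|->6.5, |6|->6.5, |5|->4.5, |8|->9.5, |7|->8, |8|->9.5, |3|->3, |5|->4.5, |2|->2
Step 3: Attach original signs; sum ranks with positive sign and with negative sign.
W+ = 6.5 + 9.5 + 8 + 9.5 + 3 + 2 = 38.5
W- = 1 + 6.5 + 4.5 + 4.5 = 16.5
(Check: W+ + W- = 55 should equal n(n+1)/2 = 55.)
Step 4: Test statistic W = min(W+, W-) = 16.5.
Step 5: Ties in |d|, so use the tie-corrected normal approximation.
        E[W] = n(n+1)/4 = 10*11/4 = 27.5.
        Tie groups: |d|=5 (t=2), |d|=6 (t=2), |d|=8 (t=2); sum(t^3 - t) = 18.
        Var[W] = n(n+1)(2n+1)/24 - sum(t^3-t)/48 = 2310/24 - 18/48 = 95.875.
        z = (W - E[W]) / sqrt(Var[W]) = (16.5 - 27.5) / 9.7916 = -1.1234.
        Two-sided p = 2*Phi(z) = 0.261262.
Step 6: alpha = 0.05. fail to reject H0.

W+ = 38.5, W- = 16.5, W = min = 16.5, p = 0.261262, fail to reject H0.


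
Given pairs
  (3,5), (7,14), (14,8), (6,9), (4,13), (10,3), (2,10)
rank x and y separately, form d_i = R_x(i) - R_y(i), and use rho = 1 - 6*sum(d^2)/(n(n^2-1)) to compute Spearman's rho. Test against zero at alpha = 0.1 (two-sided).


Step 1: Rank x and y separately (midranks; no ties here).
rank(x): 3->2, 7->5, 14->7, 6->4, 4->3, 10->6, 2->1
rank(y): 5->2, 14->7, 8->3, 9->4, 13->6, 3->1, 10->5
Step 2: d_i = R_x(i) - R_y(i); compute d_i^2.
  (2-2)^2=0, (5-7)^2=4, (7-3)^2=16, (4-4)^2=0, (3-6)^2=9, (6-1)^2=25, (1-5)^2=16
sum(d^2) = 70.
Step 3: rho = 1 - 6*70 / (7*(7^2 - 1)) = 1 - 420/336 = -0.250000.
Step 4: Under H0, t = rho * sqrt((n-2)/(1-rho^2)) = -0.5774 ~ t(5).
Step 5: Two-sided p-value from the t-distribution with 5 df = 0.588724.
Step 6: alpha = 0.1. fail to reject H0.

rho = -0.2500, p = 0.588724, fail to reject H0 at alpha = 0.1.


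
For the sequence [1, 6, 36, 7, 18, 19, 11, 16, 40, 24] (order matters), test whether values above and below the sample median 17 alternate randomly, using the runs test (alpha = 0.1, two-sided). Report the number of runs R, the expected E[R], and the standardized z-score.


Step 1: Compute median = 17; label A = above, B = below.
Labels in order: BBABAABBAA  (n_A = 5, n_B = 5)
Step 2: Count runs R = 6.
Step 3: Under H0 (random ordering), E[R] = 2*n_A*n_B/(n_A+n_B) + 1 = 2*5*5/10 + 1 = 6.0000.
        Var[R] = 2*n_A*n_B*(2*n_A*n_B - n_A - n_B) / ((n_A+n_B)^2 * (n_A+n_B-1)) = 2000/900 = 2.2222.
        SD[R] = 1.4907.
Step 4: R = E[R], so z = 0 with no continuity correction.
Step 5: Two-sided p-value via normal approximation = 2*(1 - Phi(|z|)) = 1.000000.
Step 6: alpha = 0.1. fail to reject H0.

R = 6, z = 0.0000, p = 1.000000, fail to reject H0.


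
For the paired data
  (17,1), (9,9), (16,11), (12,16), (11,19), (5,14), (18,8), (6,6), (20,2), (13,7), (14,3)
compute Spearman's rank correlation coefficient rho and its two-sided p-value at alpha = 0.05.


Step 1: Rank x and y separately (midranks; no ties here).
rank(x): 17->9, 9->3, 16->8, 12->5, 11->4, 5->1, 18->10, 6->2, 20->11, 13->6, 14->7
rank(y): 1->1, 9->7, 11->8, 16->10, 19->11, 14->9, 8->6, 6->4, 2->2, 7->5, 3->3
Step 2: d_i = R_x(i) - R_y(i); compute d_i^2.
  (9-1)^2=64, (3-7)^2=16, (8-8)^2=0, (5-10)^2=25, (4-11)^2=49, (1-9)^2=64, (10-6)^2=16, (2-4)^2=4, (11-2)^2=81, (6-5)^2=1, (7-3)^2=16
sum(d^2) = 336.
Step 3: rho = 1 - 6*336 / (11*(11^2 - 1)) = 1 - 2016/1320 = -0.527273.
Step 4: Under H0, t = rho * sqrt((n-2)/(1-rho^2)) = -1.8616 ~ t(9).
Step 5: Two-sided p-value from the t-distribution with 9 df = 0.095565.
Step 6: alpha = 0.05. fail to reject H0.

rho = -0.5273, p = 0.095565, fail to reject H0 at alpha = 0.05.


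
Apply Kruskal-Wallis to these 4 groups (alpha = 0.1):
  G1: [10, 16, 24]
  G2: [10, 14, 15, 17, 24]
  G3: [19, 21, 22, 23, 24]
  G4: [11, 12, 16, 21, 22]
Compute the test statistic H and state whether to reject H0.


Step 1: Combine all N = 18 observations and assign midranks.
sorted (value, group, rank): (10,G1,1.5), (10,G2,1.5), (11,G4,3), (12,G4,4), (14,G2,5), (15,G2,6), (16,G1,7.5), (16,G4,7.5), (17,G2,9), (19,G3,10), (21,G3,11.5), (21,G4,11.5), (22,G3,13.5), (22,G4,13.5), (23,G3,15), (24,G1,17), (24,G2,17), (24,G3,17)
Step 2: Sum ranks within each group.
R_1 = 26 (n_1 = 3)
R_2 = 38.5 (n_2 = 5)
R_3 = 67 (n_3 = 5)
R_4 = 39.5 (n_4 = 5)
Step 3: H = 12/(N(N+1)) * sum(R_i^2/n_i) - 3(N+1)
     = 12/(18*19) * (26^2/3 + 38.5^2/5 + 67^2/5 + 39.5^2/5) - 3*19
     = 0.035088 * 1731.63 - 57
     = 3.759064.
Step 4: Ties present; correction factor C = 1 - 48/(18^3 - 18) = 0.991744. Corrected H = 3.759064 / 0.991744 = 3.790357.
Step 5: Under H0, H ~ chi^2(3); p-value = 0.285010.
Step 6: alpha = 0.1. fail to reject H0.

H = 3.7904, df = 3, p = 0.285010, fail to reject H0.


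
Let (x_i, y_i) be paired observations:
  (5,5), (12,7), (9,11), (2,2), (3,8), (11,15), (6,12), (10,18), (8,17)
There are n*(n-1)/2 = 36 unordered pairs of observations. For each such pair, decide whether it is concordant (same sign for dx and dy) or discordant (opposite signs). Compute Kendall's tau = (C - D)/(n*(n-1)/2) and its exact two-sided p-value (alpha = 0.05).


Step 1: Enumerate the 36 unordered pairs (i,j) with i<j and classify each by sign(x_j-x_i) * sign(y_j-y_i).
  (1,2):dx=+7,dy=+2->C; (1,3):dx=+4,dy=+6->C; (1,4):dx=-3,dy=-3->C; (1,5):dx=-2,dy=+3->D
  (1,6):dx=+6,dy=+10->C; (1,7):dx=+1,dy=+7->C; (1,8):dx=+5,dy=+13->C; (1,9):dx=+3,dy=+12->C
  (2,3):dx=-3,dy=+4->D; (2,4):dx=-10,dy=-5->C; (2,5):dx=-9,dy=+1->D; (2,6):dx=-1,dy=+8->D
  (2,7):dx=-6,dy=+5->D; (2,8):dx=-2,dy=+11->D; (2,9):dx=-4,dy=+10->D; (3,4):dx=-7,dy=-9->C
  (3,5):dx=-6,dy=-3->C; (3,6):dx=+2,dy=+4->C; (3,7):dx=-3,dy=+1->D; (3,8):dx=+1,dy=+7->C
  (3,9):dx=-1,dy=+6->D; (4,5):dx=+1,dy=+6->C; (4,6):dx=+9,dy=+13->C; (4,7):dx=+4,dy=+10->C
  (4,8):dx=+8,dy=+16->C; (4,9):dx=+6,dy=+15->C; (5,6):dx=+8,dy=+7->C; (5,7):dx=+3,dy=+4->C
  (5,8):dx=+7,dy=+10->C; (5,9):dx=+5,dy=+9->C; (6,7):dx=-5,dy=-3->C; (6,8):dx=-1,dy=+3->D
  (6,9):dx=-3,dy=+2->D; (7,8):dx=+4,dy=+6->C; (7,9):dx=+2,dy=+5->C; (8,9):dx=-2,dy=-1->C
Step 2: C = 25, D = 11, total pairs = 36.
Step 3: tau = (C - D)/(n(n-1)/2) = (25 - 11)/36 = 0.388889.
Step 4: Exact two-sided p-value (enumerate n! = 362880 permutations of y under H0): p = 0.180181.
Step 5: alpha = 0.05. fail to reject H0.

tau_b = 0.3889 (C=25, D=11), p = 0.180181, fail to reject H0.


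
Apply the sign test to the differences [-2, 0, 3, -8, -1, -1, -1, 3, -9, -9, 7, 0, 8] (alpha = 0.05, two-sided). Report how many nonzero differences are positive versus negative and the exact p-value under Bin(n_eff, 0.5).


Step 1: Discard zero differences. Original n = 13; n_eff = number of nonzero differences = 11.
Nonzero differences (with sign): -2, +3, -8, -1, -1, -1, +3, -9, -9, +7, +8
Step 2: Count signs: positive = 4, negative = 7.
Step 3: Under H0: P(positive) = 0.5, so the number of positives S ~ Bin(11, 0.5).
Step 4: Two-sided exact p-value = sum of Bin(11,0.5) probabilities at or below the observed probability = 0.548828.
Step 5: alpha = 0.05. fail to reject H0.

n_eff = 11, pos = 4, neg = 7, p = 0.548828, fail to reject H0.


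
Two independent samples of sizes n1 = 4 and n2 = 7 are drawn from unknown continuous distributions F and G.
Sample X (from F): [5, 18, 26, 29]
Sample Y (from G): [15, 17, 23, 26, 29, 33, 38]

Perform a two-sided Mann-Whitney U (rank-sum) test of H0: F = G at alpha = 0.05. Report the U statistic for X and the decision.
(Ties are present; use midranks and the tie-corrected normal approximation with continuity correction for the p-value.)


Step 1: Combine and sort all 11 observations; assign midranks.
sorted (value, group): (5,X), (15,Y), (17,Y), (18,X), (23,Y), (26,X), (26,Y), (29,X), (29,Y), (33,Y), (38,Y)
ranks: 5->1, 15->2, 17->3, 18->4, 23->5, 26->6.5, 26->6.5, 29->8.5, 29->8.5, 33->10, 38->11
Step 2: Rank sum for X: R1 = 1 + 4 + 6.5 + 8.5 = 20.
Step 3: U_X = R1 - n1(n1+1)/2 = 20 - 4*5/2 = 20 - 10 = 10.
       U_Y = n1*n2 - U_X = 28 - 10 = 18.
Step 4: Ties are present, so use the tie-corrected normal approximation (with continuity correction) for the p-value.
Step 5: p-value = 0.506393; compare to alpha = 0.05. fail to reject H0.

U_X = 10, p = 0.506393, fail to reject H0 at alpha = 0.05.


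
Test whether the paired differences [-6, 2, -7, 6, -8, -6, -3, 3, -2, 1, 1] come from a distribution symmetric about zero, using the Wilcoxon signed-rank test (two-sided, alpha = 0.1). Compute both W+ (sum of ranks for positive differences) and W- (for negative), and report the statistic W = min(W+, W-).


Step 1: Drop any zero differences (none here) and take |d_i|.
|d| = [6, 2, 7, 6, 8, 6, 3, 3, 2, 1, 1]
Step 2: Midrank |d_i| (ties get averaged ranks).
ranks: |6|->8, |2|->3.5, |7|->10, |6|->8, |8|->11, |6|->8, |3|->5.5, |3|->5.5, |2|->3.5, |1|->1.5, |1|->1.5
Step 3: Attach original signs; sum ranks with positive sign and with negative sign.
W+ = 3.5 + 8 + 5.5 + 1.5 + 1.5 = 20
W- = 8 + 10 + 11 + 8 + 5.5 + 3.5 = 46
(Check: W+ + W- = 66 should equal n(n+1)/2 = 66.)
Step 4: Test statistic W = min(W+, W-) = 20.
Step 5: Ties in |d|, so use the tie-corrected normal approximation.
        E[W] = n(n+1)/4 = 11*12/4 = 33.
        Tie groups: |d|=1 (t=2), |d|=2 (t=2), |d|=3 (t=2), |d|=6 (t=3); sum(t^3 - t) = 42.
        Var[W] = n(n+1)(2n+1)/24 - sum(t^3-t)/48 = 3036/24 - 42/48 = 125.625.
        z = (W - E[W]) / sqrt(Var[W]) = (20 - 33) / 11.2083 = -1.1599.
        Two-sided p = 2*Phi(z) = 0.246106.
Step 6: alpha = 0.1. fail to reject H0.

W+ = 20, W- = 46, W = min = 20, p = 0.246106, fail to reject H0.


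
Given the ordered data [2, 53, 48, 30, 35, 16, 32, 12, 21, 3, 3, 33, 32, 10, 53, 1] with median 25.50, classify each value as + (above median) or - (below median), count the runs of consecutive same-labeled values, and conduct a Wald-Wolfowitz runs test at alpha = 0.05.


Step 1: Compute median = 25.50; label A = above, B = below.
Labels in order: BAAAABABBBBAABAB  (n_A = 8, n_B = 8)
Step 2: Count runs R = 9.
Step 3: Under H0 (random ordering), E[R] = 2*n_A*n_B/(n_A+n_B) + 1 = 2*8*8/16 + 1 = 9.0000.
        Var[R] = 2*n_A*n_B*(2*n_A*n_B - n_A - n_B) / ((n_A+n_B)^2 * (n_A+n_B-1)) = 14336/3840 = 3.7333.
        SD[R] = 1.9322.
Step 4: R = E[R], so z = 0 with no continuity correction.
Step 5: Two-sided p-value via normal approximation = 2*(1 - Phi(|z|)) = 1.000000.
Step 6: alpha = 0.05. fail to reject H0.

R = 9, z = 0.0000, p = 1.000000, fail to reject H0.


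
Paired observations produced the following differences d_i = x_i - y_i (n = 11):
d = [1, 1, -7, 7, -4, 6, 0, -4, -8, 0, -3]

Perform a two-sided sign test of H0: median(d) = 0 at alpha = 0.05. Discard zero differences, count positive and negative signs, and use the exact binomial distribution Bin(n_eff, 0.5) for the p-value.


Step 1: Discard zero differences. Original n = 11; n_eff = number of nonzero differences = 9.
Nonzero differences (with sign): +1, +1, -7, +7, -4, +6, -4, -8, -3
Step 2: Count signs: positive = 4, negative = 5.
Step 3: Under H0: P(positive) = 0.5, so the number of positives S ~ Bin(9, 0.5).
Step 4: Two-sided exact p-value = sum of Bin(9,0.5) probabilities at or below the observed probability = 1.000000.
Step 5: alpha = 0.05. fail to reject H0.

n_eff = 9, pos = 4, neg = 5, p = 1.000000, fail to reject H0.


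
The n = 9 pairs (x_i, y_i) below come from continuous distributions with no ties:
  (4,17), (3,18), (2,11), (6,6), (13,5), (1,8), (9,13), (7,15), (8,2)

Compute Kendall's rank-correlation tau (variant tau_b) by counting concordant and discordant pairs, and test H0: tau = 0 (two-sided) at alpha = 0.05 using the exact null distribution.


Step 1: Enumerate the 36 unordered pairs (i,j) with i<j and classify each by sign(x_j-x_i) * sign(y_j-y_i).
  (1,2):dx=-1,dy=+1->D; (1,3):dx=-2,dy=-6->C; (1,4):dx=+2,dy=-11->D; (1,5):dx=+9,dy=-12->D
  (1,6):dx=-3,dy=-9->C; (1,7):dx=+5,dy=-4->D; (1,8):dx=+3,dy=-2->D; (1,9):dx=+4,dy=-15->D
  (2,3):dx=-1,dy=-7->C; (2,4):dx=+3,dy=-12->D; (2,5):dx=+10,dy=-13->D; (2,6):dx=-2,dy=-10->C
  (2,7):dx=+6,dy=-5->D; (2,8):dx=+4,dy=-3->D; (2,9):dx=+5,dy=-16->D; (3,4):dx=+4,dy=-5->D
  (3,5):dx=+11,dy=-6->D; (3,6):dx=-1,dy=-3->C; (3,7):dx=+7,dy=+2->C; (3,8):dx=+5,dy=+4->C
  (3,9):dx=+6,dy=-9->D; (4,5):dx=+7,dy=-1->D; (4,6):dx=-5,dy=+2->D; (4,7):dx=+3,dy=+7->C
  (4,8):dx=+1,dy=+9->C; (4,9):dx=+2,dy=-4->D; (5,6):dx=-12,dy=+3->D; (5,7):dx=-4,dy=+8->D
  (5,8):dx=-6,dy=+10->D; (5,9):dx=-5,dy=-3->C; (6,7):dx=+8,dy=+5->C; (6,8):dx=+6,dy=+7->C
  (6,9):dx=+7,dy=-6->D; (7,8):dx=-2,dy=+2->D; (7,9):dx=-1,dy=-11->C; (8,9):dx=+1,dy=-13->D
Step 2: C = 13, D = 23, total pairs = 36.
Step 3: tau = (C - D)/(n(n-1)/2) = (13 - 23)/36 = -0.277778.
Step 4: Exact two-sided p-value (enumerate n! = 362880 permutations of y under H0): p = 0.358488.
Step 5: alpha = 0.05. fail to reject H0.

tau_b = -0.2778 (C=13, D=23), p = 0.358488, fail to reject H0.


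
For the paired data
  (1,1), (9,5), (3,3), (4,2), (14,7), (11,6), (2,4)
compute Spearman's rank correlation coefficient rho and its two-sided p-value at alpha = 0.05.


Step 1: Rank x and y separately (midranks; no ties here).
rank(x): 1->1, 9->5, 3->3, 4->4, 14->7, 11->6, 2->2
rank(y): 1->1, 5->5, 3->3, 2->2, 7->7, 6->6, 4->4
Step 2: d_i = R_x(i) - R_y(i); compute d_i^2.
  (1-1)^2=0, (5-5)^2=0, (3-3)^2=0, (4-2)^2=4, (7-7)^2=0, (6-6)^2=0, (2-4)^2=4
sum(d^2) = 8.
Step 3: rho = 1 - 6*8 / (7*(7^2 - 1)) = 1 - 48/336 = 0.857143.
Step 4: Under H0, t = rho * sqrt((n-2)/(1-rho^2)) = 3.7210 ~ t(5).
Step 5: Two-sided p-value from the t-distribution with 5 df = 0.013697.
Step 6: alpha = 0.05. reject H0.

rho = 0.8571, p = 0.013697, reject H0 at alpha = 0.05.


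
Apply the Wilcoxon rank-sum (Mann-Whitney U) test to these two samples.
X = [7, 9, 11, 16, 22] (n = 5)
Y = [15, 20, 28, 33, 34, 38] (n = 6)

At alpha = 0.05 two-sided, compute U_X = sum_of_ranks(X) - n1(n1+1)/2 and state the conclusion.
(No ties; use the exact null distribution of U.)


Step 1: Combine and sort all 11 observations; assign midranks.
sorted (value, group): (7,X), (9,X), (11,X), (15,Y), (16,X), (20,Y), (22,X), (28,Y), (33,Y), (34,Y), (38,Y)
ranks: 7->1, 9->2, 11->3, 15->4, 16->5, 20->6, 22->7, 28->8, 33->9, 34->10, 38->11
Step 2: Rank sum for X: R1 = 1 + 2 + 3 + 5 + 7 = 18.
Step 3: U_X = R1 - n1(n1+1)/2 = 18 - 5*6/2 = 18 - 15 = 3.
       U_Y = n1*n2 - U_X = 30 - 3 = 27.
Step 4: No ties, so the exact null distribution of U (based on enumerating the C(11,5) = 462 equally likely rank assignments) gives the two-sided p-value.
Step 5: p-value = 0.030303; compare to alpha = 0.05. reject H0.

U_X = 3, p = 0.030303, reject H0 at alpha = 0.05.


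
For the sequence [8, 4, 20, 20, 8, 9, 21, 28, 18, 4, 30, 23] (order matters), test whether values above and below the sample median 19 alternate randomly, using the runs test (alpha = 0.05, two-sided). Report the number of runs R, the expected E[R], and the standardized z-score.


Step 1: Compute median = 19; label A = above, B = below.
Labels in order: BBAABBAABBAA  (n_A = 6, n_B = 6)
Step 2: Count runs R = 6.
Step 3: Under H0 (random ordering), E[R] = 2*n_A*n_B/(n_A+n_B) + 1 = 2*6*6/12 + 1 = 7.0000.
        Var[R] = 2*n_A*n_B*(2*n_A*n_B - n_A - n_B) / ((n_A+n_B)^2 * (n_A+n_B-1)) = 4320/1584 = 2.7273.
        SD[R] = 1.6514.
Step 4: Continuity-corrected z = (R + 0.5 - E[R]) / SD[R] = (6 + 0.5 - 7.0000) / 1.6514 = -0.3028.
Step 5: Two-sided p-value via normal approximation = 2*(1 - Phi(|z|)) = 0.762069.
Step 6: alpha = 0.05. fail to reject H0.

R = 6, z = -0.3028, p = 0.762069, fail to reject H0.


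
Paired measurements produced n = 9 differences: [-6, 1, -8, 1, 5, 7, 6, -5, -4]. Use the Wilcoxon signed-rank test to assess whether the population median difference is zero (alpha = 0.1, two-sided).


Step 1: Drop any zero differences (none here) and take |d_i|.
|d| = [6, 1, 8, 1, 5, 7, 6, 5, 4]
Step 2: Midrank |d_i| (ties get averaged ranks).
ranks: |6|->6.5, |1|->1.5, |8|->9, |1|->1.5, |5|->4.5, |7|->8, |6|->6.5, |5|->4.5, |4|->3
Step 3: Attach original signs; sum ranks with positive sign and with negative sign.
W+ = 1.5 + 1.5 + 4.5 + 8 + 6.5 = 22
W- = 6.5 + 9 + 4.5 + 3 = 23
(Check: W+ + W- = 45 should equal n(n+1)/2 = 45.)
Step 4: Test statistic W = min(W+, W-) = 22.
Step 5: Ties in |d|, so use the tie-corrected normal approximation.
        E[W] = n(n+1)/4 = 9*10/4 = 22.5.
        Tie groups: |d|=1 (t=2), |d|=5 (t=2), |d|=6 (t=2); sum(t^3 - t) = 18.
        Var[W] = n(n+1)(2n+1)/24 - sum(t^3-t)/48 = 1710/24 - 18/48 = 70.875.
        z = (W - E[W]) / sqrt(Var[W]) = (22 - 22.5) / 8.4187 = -0.0594.
        Two-sided p = 2*Phi(z) = 0.952640.
Step 6: alpha = 0.1. fail to reject H0.

W+ = 22, W- = 23, W = min = 22, p = 0.952640, fail to reject H0.
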